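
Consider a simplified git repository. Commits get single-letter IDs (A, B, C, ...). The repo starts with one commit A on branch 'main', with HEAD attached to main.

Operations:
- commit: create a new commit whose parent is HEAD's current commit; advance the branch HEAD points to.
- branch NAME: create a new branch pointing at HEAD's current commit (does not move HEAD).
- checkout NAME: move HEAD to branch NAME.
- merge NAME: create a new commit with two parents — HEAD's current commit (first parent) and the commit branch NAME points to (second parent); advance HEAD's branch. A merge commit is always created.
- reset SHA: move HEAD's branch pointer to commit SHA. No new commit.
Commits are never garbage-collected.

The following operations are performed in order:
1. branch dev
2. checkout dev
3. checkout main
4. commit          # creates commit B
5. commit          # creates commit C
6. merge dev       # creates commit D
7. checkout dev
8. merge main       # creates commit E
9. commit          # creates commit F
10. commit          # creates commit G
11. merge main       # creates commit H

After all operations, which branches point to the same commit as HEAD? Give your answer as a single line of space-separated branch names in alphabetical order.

After op 1 (branch): HEAD=main@A [dev=A main=A]
After op 2 (checkout): HEAD=dev@A [dev=A main=A]
After op 3 (checkout): HEAD=main@A [dev=A main=A]
After op 4 (commit): HEAD=main@B [dev=A main=B]
After op 5 (commit): HEAD=main@C [dev=A main=C]
After op 6 (merge): HEAD=main@D [dev=A main=D]
After op 7 (checkout): HEAD=dev@A [dev=A main=D]
After op 8 (merge): HEAD=dev@E [dev=E main=D]
After op 9 (commit): HEAD=dev@F [dev=F main=D]
After op 10 (commit): HEAD=dev@G [dev=G main=D]
After op 11 (merge): HEAD=dev@H [dev=H main=D]

Answer: dev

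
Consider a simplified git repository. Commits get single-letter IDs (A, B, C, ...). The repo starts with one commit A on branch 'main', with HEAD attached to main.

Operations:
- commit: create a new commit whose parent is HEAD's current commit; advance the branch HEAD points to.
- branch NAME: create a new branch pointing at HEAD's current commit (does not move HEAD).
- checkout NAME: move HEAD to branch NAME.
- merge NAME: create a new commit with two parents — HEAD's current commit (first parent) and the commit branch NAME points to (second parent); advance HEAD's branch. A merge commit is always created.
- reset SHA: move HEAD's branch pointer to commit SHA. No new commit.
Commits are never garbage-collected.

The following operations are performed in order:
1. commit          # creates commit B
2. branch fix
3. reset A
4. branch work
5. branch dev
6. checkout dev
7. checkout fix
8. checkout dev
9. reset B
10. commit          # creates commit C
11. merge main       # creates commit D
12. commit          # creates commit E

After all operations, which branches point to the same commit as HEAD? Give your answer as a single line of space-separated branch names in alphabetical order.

After op 1 (commit): HEAD=main@B [main=B]
After op 2 (branch): HEAD=main@B [fix=B main=B]
After op 3 (reset): HEAD=main@A [fix=B main=A]
After op 4 (branch): HEAD=main@A [fix=B main=A work=A]
After op 5 (branch): HEAD=main@A [dev=A fix=B main=A work=A]
After op 6 (checkout): HEAD=dev@A [dev=A fix=B main=A work=A]
After op 7 (checkout): HEAD=fix@B [dev=A fix=B main=A work=A]
After op 8 (checkout): HEAD=dev@A [dev=A fix=B main=A work=A]
After op 9 (reset): HEAD=dev@B [dev=B fix=B main=A work=A]
After op 10 (commit): HEAD=dev@C [dev=C fix=B main=A work=A]
After op 11 (merge): HEAD=dev@D [dev=D fix=B main=A work=A]
After op 12 (commit): HEAD=dev@E [dev=E fix=B main=A work=A]

Answer: dev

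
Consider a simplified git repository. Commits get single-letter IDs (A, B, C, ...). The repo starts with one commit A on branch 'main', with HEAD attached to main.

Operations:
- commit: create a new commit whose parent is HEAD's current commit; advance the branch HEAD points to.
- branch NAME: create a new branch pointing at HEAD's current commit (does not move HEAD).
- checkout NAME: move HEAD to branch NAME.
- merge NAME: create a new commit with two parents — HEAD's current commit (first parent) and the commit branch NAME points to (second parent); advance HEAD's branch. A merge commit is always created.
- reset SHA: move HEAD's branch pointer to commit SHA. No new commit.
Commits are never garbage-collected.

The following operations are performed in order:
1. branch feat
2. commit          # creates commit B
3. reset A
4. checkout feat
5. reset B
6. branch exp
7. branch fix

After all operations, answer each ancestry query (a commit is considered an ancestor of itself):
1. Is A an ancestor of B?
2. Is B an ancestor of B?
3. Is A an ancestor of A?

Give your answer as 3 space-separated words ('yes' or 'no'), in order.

Answer: yes yes yes

Derivation:
After op 1 (branch): HEAD=main@A [feat=A main=A]
After op 2 (commit): HEAD=main@B [feat=A main=B]
After op 3 (reset): HEAD=main@A [feat=A main=A]
After op 4 (checkout): HEAD=feat@A [feat=A main=A]
After op 5 (reset): HEAD=feat@B [feat=B main=A]
After op 6 (branch): HEAD=feat@B [exp=B feat=B main=A]
After op 7 (branch): HEAD=feat@B [exp=B feat=B fix=B main=A]
ancestors(B) = {A,B}; A in? yes
ancestors(B) = {A,B}; B in? yes
ancestors(A) = {A}; A in? yes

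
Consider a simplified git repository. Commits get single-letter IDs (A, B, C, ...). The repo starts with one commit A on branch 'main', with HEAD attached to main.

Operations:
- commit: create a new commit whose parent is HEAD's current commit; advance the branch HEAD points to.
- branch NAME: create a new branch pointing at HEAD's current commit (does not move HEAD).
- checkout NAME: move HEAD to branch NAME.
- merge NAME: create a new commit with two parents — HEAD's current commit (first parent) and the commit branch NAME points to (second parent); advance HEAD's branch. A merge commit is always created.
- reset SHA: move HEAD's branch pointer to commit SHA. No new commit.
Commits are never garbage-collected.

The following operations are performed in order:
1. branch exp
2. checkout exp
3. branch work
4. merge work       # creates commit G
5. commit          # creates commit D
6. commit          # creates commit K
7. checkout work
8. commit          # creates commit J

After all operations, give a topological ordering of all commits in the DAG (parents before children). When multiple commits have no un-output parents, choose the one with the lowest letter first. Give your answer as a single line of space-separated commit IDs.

Answer: A G D J K

Derivation:
After op 1 (branch): HEAD=main@A [exp=A main=A]
After op 2 (checkout): HEAD=exp@A [exp=A main=A]
After op 3 (branch): HEAD=exp@A [exp=A main=A work=A]
After op 4 (merge): HEAD=exp@G [exp=G main=A work=A]
After op 5 (commit): HEAD=exp@D [exp=D main=A work=A]
After op 6 (commit): HEAD=exp@K [exp=K main=A work=A]
After op 7 (checkout): HEAD=work@A [exp=K main=A work=A]
After op 8 (commit): HEAD=work@J [exp=K main=A work=J]
commit A: parents=[]
commit D: parents=['G']
commit G: parents=['A', 'A']
commit J: parents=['A']
commit K: parents=['D']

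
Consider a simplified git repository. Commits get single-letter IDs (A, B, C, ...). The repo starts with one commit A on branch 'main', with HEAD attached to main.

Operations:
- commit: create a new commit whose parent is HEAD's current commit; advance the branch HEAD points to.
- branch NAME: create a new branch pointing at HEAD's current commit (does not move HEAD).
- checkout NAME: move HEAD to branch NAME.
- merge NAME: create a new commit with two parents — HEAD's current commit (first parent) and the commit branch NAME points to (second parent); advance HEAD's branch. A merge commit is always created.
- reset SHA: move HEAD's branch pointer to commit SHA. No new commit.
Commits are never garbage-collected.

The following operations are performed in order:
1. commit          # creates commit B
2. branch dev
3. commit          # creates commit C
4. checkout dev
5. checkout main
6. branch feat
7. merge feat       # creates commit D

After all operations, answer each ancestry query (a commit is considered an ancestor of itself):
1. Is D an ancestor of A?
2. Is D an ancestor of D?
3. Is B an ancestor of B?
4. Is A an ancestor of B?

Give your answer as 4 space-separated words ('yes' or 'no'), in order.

Answer: no yes yes yes

Derivation:
After op 1 (commit): HEAD=main@B [main=B]
After op 2 (branch): HEAD=main@B [dev=B main=B]
After op 3 (commit): HEAD=main@C [dev=B main=C]
After op 4 (checkout): HEAD=dev@B [dev=B main=C]
After op 5 (checkout): HEAD=main@C [dev=B main=C]
After op 6 (branch): HEAD=main@C [dev=B feat=C main=C]
After op 7 (merge): HEAD=main@D [dev=B feat=C main=D]
ancestors(A) = {A}; D in? no
ancestors(D) = {A,B,C,D}; D in? yes
ancestors(B) = {A,B}; B in? yes
ancestors(B) = {A,B}; A in? yes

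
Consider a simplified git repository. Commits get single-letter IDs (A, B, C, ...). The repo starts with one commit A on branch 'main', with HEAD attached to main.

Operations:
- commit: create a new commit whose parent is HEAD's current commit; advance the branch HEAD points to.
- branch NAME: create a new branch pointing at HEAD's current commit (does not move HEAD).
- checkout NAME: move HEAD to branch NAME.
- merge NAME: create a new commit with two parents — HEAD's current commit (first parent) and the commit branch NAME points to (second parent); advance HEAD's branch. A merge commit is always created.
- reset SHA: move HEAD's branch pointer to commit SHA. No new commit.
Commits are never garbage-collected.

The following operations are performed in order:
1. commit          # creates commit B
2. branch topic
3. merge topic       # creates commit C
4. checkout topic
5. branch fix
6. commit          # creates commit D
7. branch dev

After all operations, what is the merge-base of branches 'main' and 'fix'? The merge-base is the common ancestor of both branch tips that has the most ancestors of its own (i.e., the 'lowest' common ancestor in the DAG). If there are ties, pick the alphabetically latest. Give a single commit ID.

Answer: B

Derivation:
After op 1 (commit): HEAD=main@B [main=B]
After op 2 (branch): HEAD=main@B [main=B topic=B]
After op 3 (merge): HEAD=main@C [main=C topic=B]
After op 4 (checkout): HEAD=topic@B [main=C topic=B]
After op 5 (branch): HEAD=topic@B [fix=B main=C topic=B]
After op 6 (commit): HEAD=topic@D [fix=B main=C topic=D]
After op 7 (branch): HEAD=topic@D [dev=D fix=B main=C topic=D]
ancestors(main=C): ['A', 'B', 'C']
ancestors(fix=B): ['A', 'B']
common: ['A', 'B']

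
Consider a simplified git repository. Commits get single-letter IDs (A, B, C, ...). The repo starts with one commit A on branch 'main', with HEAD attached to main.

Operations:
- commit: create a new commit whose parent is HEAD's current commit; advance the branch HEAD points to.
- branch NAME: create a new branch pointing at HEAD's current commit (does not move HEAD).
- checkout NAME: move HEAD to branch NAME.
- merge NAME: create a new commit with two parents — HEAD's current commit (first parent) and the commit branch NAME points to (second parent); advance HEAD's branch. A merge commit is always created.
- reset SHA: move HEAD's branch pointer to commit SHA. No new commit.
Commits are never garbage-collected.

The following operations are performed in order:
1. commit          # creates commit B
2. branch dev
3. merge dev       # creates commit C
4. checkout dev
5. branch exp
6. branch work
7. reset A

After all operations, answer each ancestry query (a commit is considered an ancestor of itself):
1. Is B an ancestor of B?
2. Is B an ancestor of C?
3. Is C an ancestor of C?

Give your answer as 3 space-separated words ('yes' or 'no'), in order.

After op 1 (commit): HEAD=main@B [main=B]
After op 2 (branch): HEAD=main@B [dev=B main=B]
After op 3 (merge): HEAD=main@C [dev=B main=C]
After op 4 (checkout): HEAD=dev@B [dev=B main=C]
After op 5 (branch): HEAD=dev@B [dev=B exp=B main=C]
After op 6 (branch): HEAD=dev@B [dev=B exp=B main=C work=B]
After op 7 (reset): HEAD=dev@A [dev=A exp=B main=C work=B]
ancestors(B) = {A,B}; B in? yes
ancestors(C) = {A,B,C}; B in? yes
ancestors(C) = {A,B,C}; C in? yes

Answer: yes yes yes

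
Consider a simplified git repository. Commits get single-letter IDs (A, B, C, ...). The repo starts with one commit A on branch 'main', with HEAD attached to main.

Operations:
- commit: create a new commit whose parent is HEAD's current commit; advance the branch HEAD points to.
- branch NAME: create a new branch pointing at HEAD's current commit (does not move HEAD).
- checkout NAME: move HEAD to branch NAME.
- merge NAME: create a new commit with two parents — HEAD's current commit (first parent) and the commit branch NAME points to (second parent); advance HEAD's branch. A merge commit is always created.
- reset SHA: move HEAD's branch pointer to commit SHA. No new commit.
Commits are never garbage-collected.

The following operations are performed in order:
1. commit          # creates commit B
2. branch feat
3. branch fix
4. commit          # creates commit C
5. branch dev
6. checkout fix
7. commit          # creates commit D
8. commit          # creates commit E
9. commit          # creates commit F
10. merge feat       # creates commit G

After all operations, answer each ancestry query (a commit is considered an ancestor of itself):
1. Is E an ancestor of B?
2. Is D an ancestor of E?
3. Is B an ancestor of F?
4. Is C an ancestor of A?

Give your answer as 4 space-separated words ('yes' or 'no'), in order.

Answer: no yes yes no

Derivation:
After op 1 (commit): HEAD=main@B [main=B]
After op 2 (branch): HEAD=main@B [feat=B main=B]
After op 3 (branch): HEAD=main@B [feat=B fix=B main=B]
After op 4 (commit): HEAD=main@C [feat=B fix=B main=C]
After op 5 (branch): HEAD=main@C [dev=C feat=B fix=B main=C]
After op 6 (checkout): HEAD=fix@B [dev=C feat=B fix=B main=C]
After op 7 (commit): HEAD=fix@D [dev=C feat=B fix=D main=C]
After op 8 (commit): HEAD=fix@E [dev=C feat=B fix=E main=C]
After op 9 (commit): HEAD=fix@F [dev=C feat=B fix=F main=C]
After op 10 (merge): HEAD=fix@G [dev=C feat=B fix=G main=C]
ancestors(B) = {A,B}; E in? no
ancestors(E) = {A,B,D,E}; D in? yes
ancestors(F) = {A,B,D,E,F}; B in? yes
ancestors(A) = {A}; C in? no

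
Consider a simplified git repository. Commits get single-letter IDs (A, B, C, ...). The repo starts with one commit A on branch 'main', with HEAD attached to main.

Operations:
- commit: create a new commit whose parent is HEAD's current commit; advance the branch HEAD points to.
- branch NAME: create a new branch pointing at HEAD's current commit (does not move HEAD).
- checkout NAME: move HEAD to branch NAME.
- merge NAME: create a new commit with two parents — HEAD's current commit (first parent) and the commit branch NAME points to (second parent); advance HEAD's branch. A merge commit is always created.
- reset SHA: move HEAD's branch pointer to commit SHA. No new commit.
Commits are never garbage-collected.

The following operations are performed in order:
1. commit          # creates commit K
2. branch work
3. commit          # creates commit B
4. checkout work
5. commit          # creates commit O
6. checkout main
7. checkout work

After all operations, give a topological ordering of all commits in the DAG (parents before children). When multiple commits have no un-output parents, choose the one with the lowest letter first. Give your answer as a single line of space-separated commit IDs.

After op 1 (commit): HEAD=main@K [main=K]
After op 2 (branch): HEAD=main@K [main=K work=K]
After op 3 (commit): HEAD=main@B [main=B work=K]
After op 4 (checkout): HEAD=work@K [main=B work=K]
After op 5 (commit): HEAD=work@O [main=B work=O]
After op 6 (checkout): HEAD=main@B [main=B work=O]
After op 7 (checkout): HEAD=work@O [main=B work=O]
commit A: parents=[]
commit B: parents=['K']
commit K: parents=['A']
commit O: parents=['K']

Answer: A K B O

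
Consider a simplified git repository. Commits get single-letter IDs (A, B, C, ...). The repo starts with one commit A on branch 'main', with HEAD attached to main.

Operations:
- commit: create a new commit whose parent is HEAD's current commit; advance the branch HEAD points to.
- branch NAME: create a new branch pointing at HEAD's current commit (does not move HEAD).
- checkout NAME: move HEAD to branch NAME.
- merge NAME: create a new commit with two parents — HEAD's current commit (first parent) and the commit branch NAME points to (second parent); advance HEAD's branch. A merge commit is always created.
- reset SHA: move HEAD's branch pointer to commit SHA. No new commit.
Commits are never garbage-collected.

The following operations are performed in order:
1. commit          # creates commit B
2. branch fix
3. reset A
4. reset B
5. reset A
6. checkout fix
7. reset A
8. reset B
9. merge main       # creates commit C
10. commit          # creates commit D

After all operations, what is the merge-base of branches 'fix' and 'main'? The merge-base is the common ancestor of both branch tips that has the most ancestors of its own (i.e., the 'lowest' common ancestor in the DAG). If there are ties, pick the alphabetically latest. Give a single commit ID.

Answer: A

Derivation:
After op 1 (commit): HEAD=main@B [main=B]
After op 2 (branch): HEAD=main@B [fix=B main=B]
After op 3 (reset): HEAD=main@A [fix=B main=A]
After op 4 (reset): HEAD=main@B [fix=B main=B]
After op 5 (reset): HEAD=main@A [fix=B main=A]
After op 6 (checkout): HEAD=fix@B [fix=B main=A]
After op 7 (reset): HEAD=fix@A [fix=A main=A]
After op 8 (reset): HEAD=fix@B [fix=B main=A]
After op 9 (merge): HEAD=fix@C [fix=C main=A]
After op 10 (commit): HEAD=fix@D [fix=D main=A]
ancestors(fix=D): ['A', 'B', 'C', 'D']
ancestors(main=A): ['A']
common: ['A']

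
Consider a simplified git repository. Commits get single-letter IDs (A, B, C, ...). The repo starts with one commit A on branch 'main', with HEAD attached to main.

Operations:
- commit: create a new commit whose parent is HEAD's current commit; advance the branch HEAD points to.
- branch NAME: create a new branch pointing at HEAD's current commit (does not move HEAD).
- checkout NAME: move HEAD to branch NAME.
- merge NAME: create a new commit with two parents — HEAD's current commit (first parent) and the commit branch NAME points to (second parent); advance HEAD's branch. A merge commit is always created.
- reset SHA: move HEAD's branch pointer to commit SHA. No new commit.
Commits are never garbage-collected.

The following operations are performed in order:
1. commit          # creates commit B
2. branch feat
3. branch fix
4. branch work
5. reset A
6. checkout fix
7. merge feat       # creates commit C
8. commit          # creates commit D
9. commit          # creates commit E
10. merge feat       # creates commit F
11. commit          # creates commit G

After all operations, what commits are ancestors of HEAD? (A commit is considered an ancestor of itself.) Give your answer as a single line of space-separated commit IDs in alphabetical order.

Answer: A B C D E F G

Derivation:
After op 1 (commit): HEAD=main@B [main=B]
After op 2 (branch): HEAD=main@B [feat=B main=B]
After op 3 (branch): HEAD=main@B [feat=B fix=B main=B]
After op 4 (branch): HEAD=main@B [feat=B fix=B main=B work=B]
After op 5 (reset): HEAD=main@A [feat=B fix=B main=A work=B]
After op 6 (checkout): HEAD=fix@B [feat=B fix=B main=A work=B]
After op 7 (merge): HEAD=fix@C [feat=B fix=C main=A work=B]
After op 8 (commit): HEAD=fix@D [feat=B fix=D main=A work=B]
After op 9 (commit): HEAD=fix@E [feat=B fix=E main=A work=B]
After op 10 (merge): HEAD=fix@F [feat=B fix=F main=A work=B]
After op 11 (commit): HEAD=fix@G [feat=B fix=G main=A work=B]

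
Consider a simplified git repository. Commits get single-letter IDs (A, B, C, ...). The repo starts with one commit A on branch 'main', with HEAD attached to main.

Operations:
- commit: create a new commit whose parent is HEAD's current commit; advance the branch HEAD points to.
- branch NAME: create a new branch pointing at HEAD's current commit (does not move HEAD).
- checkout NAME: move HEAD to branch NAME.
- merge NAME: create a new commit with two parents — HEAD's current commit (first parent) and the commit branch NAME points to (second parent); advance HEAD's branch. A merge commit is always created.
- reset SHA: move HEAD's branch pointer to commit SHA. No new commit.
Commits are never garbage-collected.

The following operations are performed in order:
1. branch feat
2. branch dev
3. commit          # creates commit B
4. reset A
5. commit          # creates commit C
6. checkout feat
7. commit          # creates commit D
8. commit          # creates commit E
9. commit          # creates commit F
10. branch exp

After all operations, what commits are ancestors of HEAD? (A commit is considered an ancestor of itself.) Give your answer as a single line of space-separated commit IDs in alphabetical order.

After op 1 (branch): HEAD=main@A [feat=A main=A]
After op 2 (branch): HEAD=main@A [dev=A feat=A main=A]
After op 3 (commit): HEAD=main@B [dev=A feat=A main=B]
After op 4 (reset): HEAD=main@A [dev=A feat=A main=A]
After op 5 (commit): HEAD=main@C [dev=A feat=A main=C]
After op 6 (checkout): HEAD=feat@A [dev=A feat=A main=C]
After op 7 (commit): HEAD=feat@D [dev=A feat=D main=C]
After op 8 (commit): HEAD=feat@E [dev=A feat=E main=C]
After op 9 (commit): HEAD=feat@F [dev=A feat=F main=C]
After op 10 (branch): HEAD=feat@F [dev=A exp=F feat=F main=C]

Answer: A D E F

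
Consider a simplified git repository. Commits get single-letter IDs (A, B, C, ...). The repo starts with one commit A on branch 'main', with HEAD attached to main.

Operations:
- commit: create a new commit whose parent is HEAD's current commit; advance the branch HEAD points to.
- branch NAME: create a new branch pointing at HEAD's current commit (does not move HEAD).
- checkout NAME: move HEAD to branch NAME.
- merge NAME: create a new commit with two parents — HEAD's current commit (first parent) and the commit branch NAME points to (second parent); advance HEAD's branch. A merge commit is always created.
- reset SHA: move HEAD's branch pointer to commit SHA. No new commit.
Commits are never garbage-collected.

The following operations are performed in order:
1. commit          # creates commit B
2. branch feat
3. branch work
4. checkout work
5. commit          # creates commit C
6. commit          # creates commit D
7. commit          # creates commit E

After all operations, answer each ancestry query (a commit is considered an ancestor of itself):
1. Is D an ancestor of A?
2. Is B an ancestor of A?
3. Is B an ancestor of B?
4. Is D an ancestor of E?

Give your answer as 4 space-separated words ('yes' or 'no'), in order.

Answer: no no yes yes

Derivation:
After op 1 (commit): HEAD=main@B [main=B]
After op 2 (branch): HEAD=main@B [feat=B main=B]
After op 3 (branch): HEAD=main@B [feat=B main=B work=B]
After op 4 (checkout): HEAD=work@B [feat=B main=B work=B]
After op 5 (commit): HEAD=work@C [feat=B main=B work=C]
After op 6 (commit): HEAD=work@D [feat=B main=B work=D]
After op 7 (commit): HEAD=work@E [feat=B main=B work=E]
ancestors(A) = {A}; D in? no
ancestors(A) = {A}; B in? no
ancestors(B) = {A,B}; B in? yes
ancestors(E) = {A,B,C,D,E}; D in? yes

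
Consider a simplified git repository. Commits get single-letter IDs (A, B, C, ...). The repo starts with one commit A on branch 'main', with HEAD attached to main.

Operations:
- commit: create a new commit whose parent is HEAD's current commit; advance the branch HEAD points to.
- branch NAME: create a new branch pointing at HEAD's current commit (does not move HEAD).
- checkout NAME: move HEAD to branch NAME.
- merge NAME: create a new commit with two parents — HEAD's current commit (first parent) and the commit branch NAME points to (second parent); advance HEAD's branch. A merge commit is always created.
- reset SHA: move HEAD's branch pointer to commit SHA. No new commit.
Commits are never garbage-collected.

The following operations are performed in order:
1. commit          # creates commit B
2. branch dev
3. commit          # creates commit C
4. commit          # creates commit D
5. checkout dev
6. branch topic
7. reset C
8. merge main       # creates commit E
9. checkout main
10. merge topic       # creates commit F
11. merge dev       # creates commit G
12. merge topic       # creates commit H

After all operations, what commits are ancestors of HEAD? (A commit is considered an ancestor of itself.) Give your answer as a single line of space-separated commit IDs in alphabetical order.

After op 1 (commit): HEAD=main@B [main=B]
After op 2 (branch): HEAD=main@B [dev=B main=B]
After op 3 (commit): HEAD=main@C [dev=B main=C]
After op 4 (commit): HEAD=main@D [dev=B main=D]
After op 5 (checkout): HEAD=dev@B [dev=B main=D]
After op 6 (branch): HEAD=dev@B [dev=B main=D topic=B]
After op 7 (reset): HEAD=dev@C [dev=C main=D topic=B]
After op 8 (merge): HEAD=dev@E [dev=E main=D topic=B]
After op 9 (checkout): HEAD=main@D [dev=E main=D topic=B]
After op 10 (merge): HEAD=main@F [dev=E main=F topic=B]
After op 11 (merge): HEAD=main@G [dev=E main=G topic=B]
After op 12 (merge): HEAD=main@H [dev=E main=H topic=B]

Answer: A B C D E F G H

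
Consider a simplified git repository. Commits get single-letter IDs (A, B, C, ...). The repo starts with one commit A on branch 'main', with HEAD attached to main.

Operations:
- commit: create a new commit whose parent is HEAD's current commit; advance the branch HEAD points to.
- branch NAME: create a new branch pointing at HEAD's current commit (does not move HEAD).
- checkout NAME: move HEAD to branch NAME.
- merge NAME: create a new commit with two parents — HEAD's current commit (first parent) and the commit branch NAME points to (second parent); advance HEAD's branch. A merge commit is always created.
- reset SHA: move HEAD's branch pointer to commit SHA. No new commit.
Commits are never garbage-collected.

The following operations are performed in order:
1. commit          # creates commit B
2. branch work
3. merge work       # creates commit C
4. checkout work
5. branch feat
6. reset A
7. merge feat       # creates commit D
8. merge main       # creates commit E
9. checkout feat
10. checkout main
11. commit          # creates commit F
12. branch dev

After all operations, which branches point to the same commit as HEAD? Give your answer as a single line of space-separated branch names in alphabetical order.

After op 1 (commit): HEAD=main@B [main=B]
After op 2 (branch): HEAD=main@B [main=B work=B]
After op 3 (merge): HEAD=main@C [main=C work=B]
After op 4 (checkout): HEAD=work@B [main=C work=B]
After op 5 (branch): HEAD=work@B [feat=B main=C work=B]
After op 6 (reset): HEAD=work@A [feat=B main=C work=A]
After op 7 (merge): HEAD=work@D [feat=B main=C work=D]
After op 8 (merge): HEAD=work@E [feat=B main=C work=E]
After op 9 (checkout): HEAD=feat@B [feat=B main=C work=E]
After op 10 (checkout): HEAD=main@C [feat=B main=C work=E]
After op 11 (commit): HEAD=main@F [feat=B main=F work=E]
After op 12 (branch): HEAD=main@F [dev=F feat=B main=F work=E]

Answer: dev main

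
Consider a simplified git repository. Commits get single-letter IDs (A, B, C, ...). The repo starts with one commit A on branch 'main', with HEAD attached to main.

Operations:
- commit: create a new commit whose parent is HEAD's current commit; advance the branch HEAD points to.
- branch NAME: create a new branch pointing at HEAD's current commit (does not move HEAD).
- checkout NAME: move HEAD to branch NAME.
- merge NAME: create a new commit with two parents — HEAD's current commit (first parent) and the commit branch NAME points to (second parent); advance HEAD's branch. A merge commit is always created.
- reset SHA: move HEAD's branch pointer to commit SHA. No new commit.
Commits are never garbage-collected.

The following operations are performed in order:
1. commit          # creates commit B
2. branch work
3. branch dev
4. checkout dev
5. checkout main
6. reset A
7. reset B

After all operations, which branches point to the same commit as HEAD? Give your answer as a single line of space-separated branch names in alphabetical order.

Answer: dev main work

Derivation:
After op 1 (commit): HEAD=main@B [main=B]
After op 2 (branch): HEAD=main@B [main=B work=B]
After op 3 (branch): HEAD=main@B [dev=B main=B work=B]
After op 4 (checkout): HEAD=dev@B [dev=B main=B work=B]
After op 5 (checkout): HEAD=main@B [dev=B main=B work=B]
After op 6 (reset): HEAD=main@A [dev=B main=A work=B]
After op 7 (reset): HEAD=main@B [dev=B main=B work=B]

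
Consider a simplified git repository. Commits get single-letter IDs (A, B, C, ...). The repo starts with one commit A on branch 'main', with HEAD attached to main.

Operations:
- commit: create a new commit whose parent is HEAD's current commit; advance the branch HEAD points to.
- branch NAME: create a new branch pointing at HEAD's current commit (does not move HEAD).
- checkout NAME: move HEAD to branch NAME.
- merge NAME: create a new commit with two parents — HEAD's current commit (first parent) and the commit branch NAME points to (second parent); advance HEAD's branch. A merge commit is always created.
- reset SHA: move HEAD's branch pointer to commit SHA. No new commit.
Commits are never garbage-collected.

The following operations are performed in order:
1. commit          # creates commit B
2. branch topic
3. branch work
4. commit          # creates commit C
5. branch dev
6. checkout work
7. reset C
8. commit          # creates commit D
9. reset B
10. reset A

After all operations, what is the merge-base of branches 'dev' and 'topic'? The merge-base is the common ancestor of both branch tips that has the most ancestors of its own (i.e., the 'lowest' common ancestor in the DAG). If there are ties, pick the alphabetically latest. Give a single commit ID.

After op 1 (commit): HEAD=main@B [main=B]
After op 2 (branch): HEAD=main@B [main=B topic=B]
After op 3 (branch): HEAD=main@B [main=B topic=B work=B]
After op 4 (commit): HEAD=main@C [main=C topic=B work=B]
After op 5 (branch): HEAD=main@C [dev=C main=C topic=B work=B]
After op 6 (checkout): HEAD=work@B [dev=C main=C topic=B work=B]
After op 7 (reset): HEAD=work@C [dev=C main=C topic=B work=C]
After op 8 (commit): HEAD=work@D [dev=C main=C topic=B work=D]
After op 9 (reset): HEAD=work@B [dev=C main=C topic=B work=B]
After op 10 (reset): HEAD=work@A [dev=C main=C topic=B work=A]
ancestors(dev=C): ['A', 'B', 'C']
ancestors(topic=B): ['A', 'B']
common: ['A', 'B']

Answer: B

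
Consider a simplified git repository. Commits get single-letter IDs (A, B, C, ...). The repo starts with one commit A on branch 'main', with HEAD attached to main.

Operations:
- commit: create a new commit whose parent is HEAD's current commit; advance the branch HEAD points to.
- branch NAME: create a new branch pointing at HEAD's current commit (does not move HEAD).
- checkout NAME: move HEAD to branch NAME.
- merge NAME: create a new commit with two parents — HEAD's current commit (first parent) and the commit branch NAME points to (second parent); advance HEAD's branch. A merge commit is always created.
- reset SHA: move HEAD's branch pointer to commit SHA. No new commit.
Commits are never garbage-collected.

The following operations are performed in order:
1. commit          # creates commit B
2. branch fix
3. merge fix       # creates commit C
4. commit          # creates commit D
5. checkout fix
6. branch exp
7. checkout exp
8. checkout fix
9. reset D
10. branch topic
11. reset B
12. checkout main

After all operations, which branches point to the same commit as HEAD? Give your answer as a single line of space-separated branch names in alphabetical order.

After op 1 (commit): HEAD=main@B [main=B]
After op 2 (branch): HEAD=main@B [fix=B main=B]
After op 3 (merge): HEAD=main@C [fix=B main=C]
After op 4 (commit): HEAD=main@D [fix=B main=D]
After op 5 (checkout): HEAD=fix@B [fix=B main=D]
After op 6 (branch): HEAD=fix@B [exp=B fix=B main=D]
After op 7 (checkout): HEAD=exp@B [exp=B fix=B main=D]
After op 8 (checkout): HEAD=fix@B [exp=B fix=B main=D]
After op 9 (reset): HEAD=fix@D [exp=B fix=D main=D]
After op 10 (branch): HEAD=fix@D [exp=B fix=D main=D topic=D]
After op 11 (reset): HEAD=fix@B [exp=B fix=B main=D topic=D]
After op 12 (checkout): HEAD=main@D [exp=B fix=B main=D topic=D]

Answer: main topic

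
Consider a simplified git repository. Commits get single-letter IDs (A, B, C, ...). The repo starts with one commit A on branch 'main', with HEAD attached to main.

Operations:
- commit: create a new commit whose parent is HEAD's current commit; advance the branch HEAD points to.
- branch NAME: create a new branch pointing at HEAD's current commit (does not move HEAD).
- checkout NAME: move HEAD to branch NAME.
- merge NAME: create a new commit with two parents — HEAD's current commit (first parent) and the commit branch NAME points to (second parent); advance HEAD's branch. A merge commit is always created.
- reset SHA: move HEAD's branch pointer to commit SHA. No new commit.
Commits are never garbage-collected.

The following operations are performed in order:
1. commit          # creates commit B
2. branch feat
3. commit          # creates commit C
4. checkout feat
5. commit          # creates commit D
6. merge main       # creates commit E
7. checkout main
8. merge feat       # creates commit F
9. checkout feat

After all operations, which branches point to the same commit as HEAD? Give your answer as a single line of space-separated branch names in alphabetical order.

After op 1 (commit): HEAD=main@B [main=B]
After op 2 (branch): HEAD=main@B [feat=B main=B]
After op 3 (commit): HEAD=main@C [feat=B main=C]
After op 4 (checkout): HEAD=feat@B [feat=B main=C]
After op 5 (commit): HEAD=feat@D [feat=D main=C]
After op 6 (merge): HEAD=feat@E [feat=E main=C]
After op 7 (checkout): HEAD=main@C [feat=E main=C]
After op 8 (merge): HEAD=main@F [feat=E main=F]
After op 9 (checkout): HEAD=feat@E [feat=E main=F]

Answer: feat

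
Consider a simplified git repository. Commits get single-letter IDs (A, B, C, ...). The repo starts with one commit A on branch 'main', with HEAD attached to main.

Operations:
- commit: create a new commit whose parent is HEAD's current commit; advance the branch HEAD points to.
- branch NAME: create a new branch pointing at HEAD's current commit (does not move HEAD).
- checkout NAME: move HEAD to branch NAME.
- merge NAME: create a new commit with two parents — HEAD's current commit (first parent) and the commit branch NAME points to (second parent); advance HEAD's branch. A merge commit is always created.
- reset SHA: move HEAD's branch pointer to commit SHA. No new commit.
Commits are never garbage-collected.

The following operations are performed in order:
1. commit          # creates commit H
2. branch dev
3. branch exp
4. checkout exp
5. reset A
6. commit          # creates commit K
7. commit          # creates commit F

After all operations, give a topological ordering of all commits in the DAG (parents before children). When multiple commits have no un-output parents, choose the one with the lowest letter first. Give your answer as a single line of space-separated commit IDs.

After op 1 (commit): HEAD=main@H [main=H]
After op 2 (branch): HEAD=main@H [dev=H main=H]
After op 3 (branch): HEAD=main@H [dev=H exp=H main=H]
After op 4 (checkout): HEAD=exp@H [dev=H exp=H main=H]
After op 5 (reset): HEAD=exp@A [dev=H exp=A main=H]
After op 6 (commit): HEAD=exp@K [dev=H exp=K main=H]
After op 7 (commit): HEAD=exp@F [dev=H exp=F main=H]
commit A: parents=[]
commit F: parents=['K']
commit H: parents=['A']
commit K: parents=['A']

Answer: A H K F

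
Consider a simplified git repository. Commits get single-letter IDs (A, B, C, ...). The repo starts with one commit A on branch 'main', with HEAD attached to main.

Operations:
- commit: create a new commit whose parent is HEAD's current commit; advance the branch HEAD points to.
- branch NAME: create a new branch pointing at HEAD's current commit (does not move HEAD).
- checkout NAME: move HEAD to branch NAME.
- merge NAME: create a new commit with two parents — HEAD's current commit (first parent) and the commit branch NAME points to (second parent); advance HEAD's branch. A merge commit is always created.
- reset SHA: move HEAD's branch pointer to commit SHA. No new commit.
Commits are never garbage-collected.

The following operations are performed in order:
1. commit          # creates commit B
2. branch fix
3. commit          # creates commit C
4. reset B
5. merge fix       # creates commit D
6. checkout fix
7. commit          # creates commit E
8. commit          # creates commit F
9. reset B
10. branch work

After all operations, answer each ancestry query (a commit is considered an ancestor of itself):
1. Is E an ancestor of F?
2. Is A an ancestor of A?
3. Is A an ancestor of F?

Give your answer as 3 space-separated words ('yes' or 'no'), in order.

Answer: yes yes yes

Derivation:
After op 1 (commit): HEAD=main@B [main=B]
After op 2 (branch): HEAD=main@B [fix=B main=B]
After op 3 (commit): HEAD=main@C [fix=B main=C]
After op 4 (reset): HEAD=main@B [fix=B main=B]
After op 5 (merge): HEAD=main@D [fix=B main=D]
After op 6 (checkout): HEAD=fix@B [fix=B main=D]
After op 7 (commit): HEAD=fix@E [fix=E main=D]
After op 8 (commit): HEAD=fix@F [fix=F main=D]
After op 9 (reset): HEAD=fix@B [fix=B main=D]
After op 10 (branch): HEAD=fix@B [fix=B main=D work=B]
ancestors(F) = {A,B,E,F}; E in? yes
ancestors(A) = {A}; A in? yes
ancestors(F) = {A,B,E,F}; A in? yes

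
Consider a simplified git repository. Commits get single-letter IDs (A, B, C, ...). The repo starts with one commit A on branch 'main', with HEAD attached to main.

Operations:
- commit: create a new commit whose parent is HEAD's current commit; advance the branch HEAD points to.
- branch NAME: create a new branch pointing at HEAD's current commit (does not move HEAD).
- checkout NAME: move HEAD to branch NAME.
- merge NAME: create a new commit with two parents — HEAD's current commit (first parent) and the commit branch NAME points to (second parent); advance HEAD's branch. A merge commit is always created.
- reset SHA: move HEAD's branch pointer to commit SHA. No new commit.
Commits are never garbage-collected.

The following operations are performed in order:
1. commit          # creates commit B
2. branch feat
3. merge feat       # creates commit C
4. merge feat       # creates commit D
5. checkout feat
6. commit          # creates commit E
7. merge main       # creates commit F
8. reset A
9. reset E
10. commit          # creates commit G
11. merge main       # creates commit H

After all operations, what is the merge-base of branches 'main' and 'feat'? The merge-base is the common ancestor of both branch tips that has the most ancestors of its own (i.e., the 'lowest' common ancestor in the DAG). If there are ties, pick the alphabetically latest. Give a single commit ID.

Answer: D

Derivation:
After op 1 (commit): HEAD=main@B [main=B]
After op 2 (branch): HEAD=main@B [feat=B main=B]
After op 3 (merge): HEAD=main@C [feat=B main=C]
After op 4 (merge): HEAD=main@D [feat=B main=D]
After op 5 (checkout): HEAD=feat@B [feat=B main=D]
After op 6 (commit): HEAD=feat@E [feat=E main=D]
After op 7 (merge): HEAD=feat@F [feat=F main=D]
After op 8 (reset): HEAD=feat@A [feat=A main=D]
After op 9 (reset): HEAD=feat@E [feat=E main=D]
After op 10 (commit): HEAD=feat@G [feat=G main=D]
After op 11 (merge): HEAD=feat@H [feat=H main=D]
ancestors(main=D): ['A', 'B', 'C', 'D']
ancestors(feat=H): ['A', 'B', 'C', 'D', 'E', 'G', 'H']
common: ['A', 'B', 'C', 'D']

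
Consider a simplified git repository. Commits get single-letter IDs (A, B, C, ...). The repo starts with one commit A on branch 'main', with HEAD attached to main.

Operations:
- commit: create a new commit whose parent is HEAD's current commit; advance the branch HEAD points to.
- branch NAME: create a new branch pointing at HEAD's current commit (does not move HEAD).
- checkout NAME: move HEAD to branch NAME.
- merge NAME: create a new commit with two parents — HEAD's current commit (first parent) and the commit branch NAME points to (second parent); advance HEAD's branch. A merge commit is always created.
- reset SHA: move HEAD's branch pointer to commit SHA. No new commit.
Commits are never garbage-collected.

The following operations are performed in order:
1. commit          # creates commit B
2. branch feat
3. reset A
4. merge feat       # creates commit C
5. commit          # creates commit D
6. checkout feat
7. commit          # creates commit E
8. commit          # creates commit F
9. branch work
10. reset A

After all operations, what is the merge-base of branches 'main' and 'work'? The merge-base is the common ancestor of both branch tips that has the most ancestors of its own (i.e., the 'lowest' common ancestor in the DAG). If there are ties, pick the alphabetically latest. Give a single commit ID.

Answer: B

Derivation:
After op 1 (commit): HEAD=main@B [main=B]
After op 2 (branch): HEAD=main@B [feat=B main=B]
After op 3 (reset): HEAD=main@A [feat=B main=A]
After op 4 (merge): HEAD=main@C [feat=B main=C]
After op 5 (commit): HEAD=main@D [feat=B main=D]
After op 6 (checkout): HEAD=feat@B [feat=B main=D]
After op 7 (commit): HEAD=feat@E [feat=E main=D]
After op 8 (commit): HEAD=feat@F [feat=F main=D]
After op 9 (branch): HEAD=feat@F [feat=F main=D work=F]
After op 10 (reset): HEAD=feat@A [feat=A main=D work=F]
ancestors(main=D): ['A', 'B', 'C', 'D']
ancestors(work=F): ['A', 'B', 'E', 'F']
common: ['A', 'B']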